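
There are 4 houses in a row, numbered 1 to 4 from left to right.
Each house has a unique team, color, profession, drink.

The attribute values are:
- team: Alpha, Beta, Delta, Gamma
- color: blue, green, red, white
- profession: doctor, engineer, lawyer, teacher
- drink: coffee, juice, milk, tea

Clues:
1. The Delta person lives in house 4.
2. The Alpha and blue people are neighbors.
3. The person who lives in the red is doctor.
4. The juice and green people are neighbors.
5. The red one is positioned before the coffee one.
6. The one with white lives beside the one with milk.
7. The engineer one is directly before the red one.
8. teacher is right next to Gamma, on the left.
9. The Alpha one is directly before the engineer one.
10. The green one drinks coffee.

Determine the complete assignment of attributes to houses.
Solution:

House | Team | Color | Profession | Drink
-----------------------------------------
  1   | Alpha | white | teacher | tea
  2   | Gamma | blue | engineer | milk
  3   | Beta | red | doctor | juice
  4   | Delta | green | lawyer | coffee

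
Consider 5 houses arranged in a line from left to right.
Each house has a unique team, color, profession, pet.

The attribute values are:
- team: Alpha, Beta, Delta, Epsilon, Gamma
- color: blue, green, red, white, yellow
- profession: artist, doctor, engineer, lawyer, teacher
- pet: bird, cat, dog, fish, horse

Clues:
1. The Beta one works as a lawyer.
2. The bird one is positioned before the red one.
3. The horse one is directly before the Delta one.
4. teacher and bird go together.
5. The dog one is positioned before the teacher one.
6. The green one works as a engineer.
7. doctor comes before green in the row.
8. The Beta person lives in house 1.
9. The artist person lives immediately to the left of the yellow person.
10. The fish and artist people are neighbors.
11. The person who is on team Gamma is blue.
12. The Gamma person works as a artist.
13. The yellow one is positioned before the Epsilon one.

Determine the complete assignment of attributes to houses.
Solution:

House | Team | Color | Profession | Pet
---------------------------------------
  1   | Beta | white | lawyer | fish
  2   | Gamma | blue | artist | dog
  3   | Alpha | yellow | teacher | bird
  4   | Epsilon | red | doctor | horse
  5   | Delta | green | engineer | cat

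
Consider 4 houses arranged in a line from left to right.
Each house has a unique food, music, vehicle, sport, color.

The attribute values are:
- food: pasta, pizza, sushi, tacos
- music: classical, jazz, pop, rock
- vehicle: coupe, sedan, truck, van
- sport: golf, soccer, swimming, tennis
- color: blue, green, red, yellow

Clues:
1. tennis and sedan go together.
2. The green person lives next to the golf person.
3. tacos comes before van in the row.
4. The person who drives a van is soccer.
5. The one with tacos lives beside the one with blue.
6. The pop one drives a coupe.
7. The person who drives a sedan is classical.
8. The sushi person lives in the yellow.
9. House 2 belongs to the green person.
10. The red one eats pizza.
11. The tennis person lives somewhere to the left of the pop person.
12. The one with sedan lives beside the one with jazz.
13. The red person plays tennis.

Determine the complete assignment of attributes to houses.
Solution:

House | Food | Music | Vehicle | Sport | Color
----------------------------------------------
  1   | pizza | classical | sedan | tennis | red
  2   | tacos | jazz | truck | swimming | green
  3   | pasta | pop | coupe | golf | blue
  4   | sushi | rock | van | soccer | yellow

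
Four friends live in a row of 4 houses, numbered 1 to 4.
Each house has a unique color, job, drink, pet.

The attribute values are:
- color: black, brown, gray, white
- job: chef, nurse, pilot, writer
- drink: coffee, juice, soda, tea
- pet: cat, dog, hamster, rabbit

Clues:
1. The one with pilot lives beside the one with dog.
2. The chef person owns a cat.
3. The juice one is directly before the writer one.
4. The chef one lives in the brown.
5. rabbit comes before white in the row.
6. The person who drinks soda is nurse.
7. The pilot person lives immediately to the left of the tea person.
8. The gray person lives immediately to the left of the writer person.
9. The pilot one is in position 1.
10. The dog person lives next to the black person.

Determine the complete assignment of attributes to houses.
Solution:

House | Color | Job | Drink | Pet
---------------------------------
  1   | gray | pilot | juice | rabbit
  2   | white | writer | tea | dog
  3   | black | nurse | soda | hamster
  4   | brown | chef | coffee | cat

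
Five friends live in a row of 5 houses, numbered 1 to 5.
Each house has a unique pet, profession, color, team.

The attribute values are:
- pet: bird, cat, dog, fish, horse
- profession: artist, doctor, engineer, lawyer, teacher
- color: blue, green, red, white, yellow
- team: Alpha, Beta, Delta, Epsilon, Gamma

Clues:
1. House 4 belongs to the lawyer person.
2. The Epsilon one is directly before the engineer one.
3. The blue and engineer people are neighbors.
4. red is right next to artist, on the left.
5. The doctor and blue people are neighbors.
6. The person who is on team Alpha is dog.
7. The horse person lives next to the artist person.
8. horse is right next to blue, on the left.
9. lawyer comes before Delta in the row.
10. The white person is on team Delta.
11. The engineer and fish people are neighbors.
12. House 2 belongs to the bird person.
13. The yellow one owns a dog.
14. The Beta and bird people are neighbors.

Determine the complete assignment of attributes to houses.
Solution:

House | Pet | Profession | Color | Team
---------------------------------------
  1   | horse | doctor | red | Beta
  2   | bird | artist | blue | Epsilon
  3   | dog | engineer | yellow | Alpha
  4   | fish | lawyer | green | Gamma
  5   | cat | teacher | white | Delta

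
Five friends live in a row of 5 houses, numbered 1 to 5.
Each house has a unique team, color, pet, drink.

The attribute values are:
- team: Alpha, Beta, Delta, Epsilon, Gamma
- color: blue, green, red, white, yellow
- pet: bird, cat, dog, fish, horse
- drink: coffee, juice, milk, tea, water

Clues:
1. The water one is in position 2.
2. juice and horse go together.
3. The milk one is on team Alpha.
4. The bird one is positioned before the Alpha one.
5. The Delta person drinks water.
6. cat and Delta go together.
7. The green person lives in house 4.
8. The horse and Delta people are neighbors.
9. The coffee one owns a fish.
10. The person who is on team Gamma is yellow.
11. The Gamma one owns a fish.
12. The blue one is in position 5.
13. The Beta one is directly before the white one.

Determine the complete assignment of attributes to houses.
Solution:

House | Team | Color | Pet | Drink
----------------------------------
  1   | Beta | red | horse | juice
  2   | Delta | white | cat | water
  3   | Gamma | yellow | fish | coffee
  4   | Epsilon | green | bird | tea
  5   | Alpha | blue | dog | milk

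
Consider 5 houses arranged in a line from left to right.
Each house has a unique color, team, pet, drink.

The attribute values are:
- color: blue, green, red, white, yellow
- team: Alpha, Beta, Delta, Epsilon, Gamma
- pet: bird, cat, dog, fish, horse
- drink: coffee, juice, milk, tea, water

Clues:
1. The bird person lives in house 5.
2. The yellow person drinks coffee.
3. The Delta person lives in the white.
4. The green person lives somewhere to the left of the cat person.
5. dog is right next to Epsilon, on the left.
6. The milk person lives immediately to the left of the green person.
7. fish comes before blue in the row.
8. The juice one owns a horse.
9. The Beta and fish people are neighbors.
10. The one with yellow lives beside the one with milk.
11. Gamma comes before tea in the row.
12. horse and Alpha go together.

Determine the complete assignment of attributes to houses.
Solution:

House | Color | Team | Pet | Drink
----------------------------------
  1   | yellow | Beta | dog | coffee
  2   | red | Epsilon | fish | milk
  3   | green | Alpha | horse | juice
  4   | blue | Gamma | cat | water
  5   | white | Delta | bird | tea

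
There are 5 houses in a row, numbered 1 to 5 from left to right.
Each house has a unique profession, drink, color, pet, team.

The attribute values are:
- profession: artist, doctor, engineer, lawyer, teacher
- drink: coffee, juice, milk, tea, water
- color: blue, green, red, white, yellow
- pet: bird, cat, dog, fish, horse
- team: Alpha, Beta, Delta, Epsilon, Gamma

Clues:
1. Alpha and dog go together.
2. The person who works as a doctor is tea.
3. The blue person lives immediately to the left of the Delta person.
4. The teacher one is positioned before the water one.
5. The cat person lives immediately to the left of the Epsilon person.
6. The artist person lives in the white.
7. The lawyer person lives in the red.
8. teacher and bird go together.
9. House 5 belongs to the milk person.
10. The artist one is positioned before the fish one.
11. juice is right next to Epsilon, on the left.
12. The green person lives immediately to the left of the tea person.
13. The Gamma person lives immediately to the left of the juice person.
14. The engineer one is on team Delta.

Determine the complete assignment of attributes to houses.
Solution:

House | Profession | Drink | Color | Pet | Team
-----------------------------------------------
  1   | teacher | coffee | blue | bird | Gamma
  2   | engineer | juice | green | cat | Delta
  3   | doctor | tea | yellow | horse | Epsilon
  4   | artist | water | white | dog | Alpha
  5   | lawyer | milk | red | fish | Beta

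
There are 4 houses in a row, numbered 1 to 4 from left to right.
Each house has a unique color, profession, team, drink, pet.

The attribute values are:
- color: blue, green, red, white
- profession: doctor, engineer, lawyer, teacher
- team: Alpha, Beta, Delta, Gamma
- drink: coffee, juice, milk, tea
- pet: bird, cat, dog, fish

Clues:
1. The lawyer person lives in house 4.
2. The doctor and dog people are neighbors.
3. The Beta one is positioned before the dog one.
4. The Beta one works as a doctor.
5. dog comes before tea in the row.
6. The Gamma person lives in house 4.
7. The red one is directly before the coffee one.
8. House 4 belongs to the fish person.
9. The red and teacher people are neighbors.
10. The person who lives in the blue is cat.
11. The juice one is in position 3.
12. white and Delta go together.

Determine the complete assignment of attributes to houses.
Solution:

House | Color | Profession | Team | Drink | Pet
-----------------------------------------------
  1   | red | doctor | Beta | milk | bird
  2   | white | teacher | Delta | coffee | dog
  3   | blue | engineer | Alpha | juice | cat
  4   | green | lawyer | Gamma | tea | fish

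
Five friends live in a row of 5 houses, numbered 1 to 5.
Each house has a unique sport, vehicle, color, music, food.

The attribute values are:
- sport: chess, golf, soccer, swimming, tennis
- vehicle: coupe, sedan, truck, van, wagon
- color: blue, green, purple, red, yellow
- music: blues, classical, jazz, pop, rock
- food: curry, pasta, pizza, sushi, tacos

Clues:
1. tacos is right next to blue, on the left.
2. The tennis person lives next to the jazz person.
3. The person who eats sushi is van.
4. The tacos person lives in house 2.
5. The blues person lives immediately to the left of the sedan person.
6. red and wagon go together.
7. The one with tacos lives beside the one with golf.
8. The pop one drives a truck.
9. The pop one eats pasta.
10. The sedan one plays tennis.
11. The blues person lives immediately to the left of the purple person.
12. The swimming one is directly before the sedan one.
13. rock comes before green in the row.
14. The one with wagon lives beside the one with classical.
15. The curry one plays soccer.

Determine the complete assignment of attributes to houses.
Solution:

House | Sport | Vehicle | Color | Music | Food
----------------------------------------------
  1   | swimming | wagon | red | blues | pizza
  2   | tennis | sedan | purple | classical | tacos
  3   | golf | van | blue | jazz | sushi
  4   | soccer | coupe | yellow | rock | curry
  5   | chess | truck | green | pop | pasta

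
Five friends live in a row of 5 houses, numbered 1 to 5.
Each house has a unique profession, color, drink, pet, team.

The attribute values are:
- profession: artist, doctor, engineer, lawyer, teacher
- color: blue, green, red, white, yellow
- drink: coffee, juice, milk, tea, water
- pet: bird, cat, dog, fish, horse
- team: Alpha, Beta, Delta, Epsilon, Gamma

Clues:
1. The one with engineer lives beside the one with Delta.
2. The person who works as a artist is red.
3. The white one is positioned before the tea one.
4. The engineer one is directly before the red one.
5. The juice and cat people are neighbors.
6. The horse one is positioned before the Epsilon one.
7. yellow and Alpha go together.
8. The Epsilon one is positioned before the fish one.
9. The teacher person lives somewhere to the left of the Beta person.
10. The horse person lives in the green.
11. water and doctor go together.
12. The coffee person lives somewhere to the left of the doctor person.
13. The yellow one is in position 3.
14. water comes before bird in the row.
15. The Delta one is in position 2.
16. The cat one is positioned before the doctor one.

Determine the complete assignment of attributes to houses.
Solution:

House | Profession | Color | Drink | Pet | Team
-----------------------------------------------
  1   | engineer | green | juice | horse | Gamma
  2   | artist | red | coffee | cat | Delta
  3   | doctor | yellow | water | dog | Alpha
  4   | teacher | white | milk | bird | Epsilon
  5   | lawyer | blue | tea | fish | Beta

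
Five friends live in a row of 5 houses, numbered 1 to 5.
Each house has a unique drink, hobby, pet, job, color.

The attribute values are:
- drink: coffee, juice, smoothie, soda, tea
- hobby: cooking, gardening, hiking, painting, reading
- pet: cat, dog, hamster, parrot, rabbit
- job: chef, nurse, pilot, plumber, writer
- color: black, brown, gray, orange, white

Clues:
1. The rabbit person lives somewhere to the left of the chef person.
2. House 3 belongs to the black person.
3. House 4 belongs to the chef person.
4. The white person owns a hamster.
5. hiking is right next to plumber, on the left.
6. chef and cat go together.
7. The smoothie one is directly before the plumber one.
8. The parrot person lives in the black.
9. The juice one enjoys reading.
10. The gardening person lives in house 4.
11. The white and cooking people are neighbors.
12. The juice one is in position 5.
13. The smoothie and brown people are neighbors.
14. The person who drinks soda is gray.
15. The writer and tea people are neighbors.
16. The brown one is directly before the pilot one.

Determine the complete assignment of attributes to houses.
Solution:

House | Drink | Hobby | Pet | Job | Color
-----------------------------------------
  1   | smoothie | hiking | hamster | writer | white
  2   | tea | cooking | rabbit | plumber | brown
  3   | coffee | painting | parrot | pilot | black
  4   | soda | gardening | cat | chef | gray
  5   | juice | reading | dog | nurse | orange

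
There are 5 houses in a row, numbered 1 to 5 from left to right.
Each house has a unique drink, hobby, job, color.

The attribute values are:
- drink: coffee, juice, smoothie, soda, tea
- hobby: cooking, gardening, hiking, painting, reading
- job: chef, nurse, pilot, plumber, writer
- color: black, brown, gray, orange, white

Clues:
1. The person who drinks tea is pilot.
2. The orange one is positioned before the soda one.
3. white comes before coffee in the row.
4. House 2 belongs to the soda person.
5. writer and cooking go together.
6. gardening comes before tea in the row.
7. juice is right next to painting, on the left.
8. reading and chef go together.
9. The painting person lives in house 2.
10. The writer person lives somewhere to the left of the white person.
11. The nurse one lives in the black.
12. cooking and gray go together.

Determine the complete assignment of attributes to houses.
Solution:

House | Drink | Hobby | Job | Color
-----------------------------------
  1   | juice | gardening | plumber | orange
  2   | soda | painting | nurse | black
  3   | smoothie | cooking | writer | gray
  4   | tea | hiking | pilot | white
  5   | coffee | reading | chef | brown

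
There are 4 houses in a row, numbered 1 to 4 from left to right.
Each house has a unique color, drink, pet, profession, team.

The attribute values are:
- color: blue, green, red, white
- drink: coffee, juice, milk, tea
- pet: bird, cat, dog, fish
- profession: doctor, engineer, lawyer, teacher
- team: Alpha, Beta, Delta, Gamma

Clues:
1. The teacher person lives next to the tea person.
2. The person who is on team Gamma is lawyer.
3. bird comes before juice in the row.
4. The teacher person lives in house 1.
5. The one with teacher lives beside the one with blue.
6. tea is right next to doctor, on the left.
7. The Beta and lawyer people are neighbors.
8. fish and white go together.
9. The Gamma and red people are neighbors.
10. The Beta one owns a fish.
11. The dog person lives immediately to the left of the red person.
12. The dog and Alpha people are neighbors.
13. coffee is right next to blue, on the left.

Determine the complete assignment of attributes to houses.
Solution:

House | Color | Drink | Pet | Profession | Team
-----------------------------------------------
  1   | white | coffee | fish | teacher | Beta
  2   | blue | tea | dog | lawyer | Gamma
  3   | red | milk | bird | doctor | Alpha
  4   | green | juice | cat | engineer | Delta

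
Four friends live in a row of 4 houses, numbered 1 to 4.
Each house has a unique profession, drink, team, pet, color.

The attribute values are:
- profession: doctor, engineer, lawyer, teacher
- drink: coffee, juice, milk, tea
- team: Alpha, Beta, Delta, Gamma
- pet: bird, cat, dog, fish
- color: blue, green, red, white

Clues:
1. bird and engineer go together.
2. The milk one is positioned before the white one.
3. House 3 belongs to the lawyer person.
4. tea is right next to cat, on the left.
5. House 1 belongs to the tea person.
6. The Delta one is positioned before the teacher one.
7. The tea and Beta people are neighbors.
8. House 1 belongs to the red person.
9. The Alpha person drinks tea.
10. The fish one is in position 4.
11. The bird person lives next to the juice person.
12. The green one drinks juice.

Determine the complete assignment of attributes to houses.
Solution:

House | Profession | Drink | Team | Pet | Color
-----------------------------------------------
  1   | engineer | tea | Alpha | bird | red
  2   | doctor | juice | Beta | cat | green
  3   | lawyer | milk | Delta | dog | blue
  4   | teacher | coffee | Gamma | fish | white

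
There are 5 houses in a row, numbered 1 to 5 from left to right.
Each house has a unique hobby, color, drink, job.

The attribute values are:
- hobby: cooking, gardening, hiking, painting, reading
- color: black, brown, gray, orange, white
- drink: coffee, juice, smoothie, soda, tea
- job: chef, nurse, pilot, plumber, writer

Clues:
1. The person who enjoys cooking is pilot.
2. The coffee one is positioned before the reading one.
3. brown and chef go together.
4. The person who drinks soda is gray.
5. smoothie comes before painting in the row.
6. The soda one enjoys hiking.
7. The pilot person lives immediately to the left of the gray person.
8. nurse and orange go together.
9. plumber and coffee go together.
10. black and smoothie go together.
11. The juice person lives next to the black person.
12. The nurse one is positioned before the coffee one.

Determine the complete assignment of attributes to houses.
Solution:

House | Hobby | Color | Drink | Job
-----------------------------------
  1   | gardening | orange | juice | nurse
  2   | cooking | black | smoothie | pilot
  3   | hiking | gray | soda | writer
  4   | painting | white | coffee | plumber
  5   | reading | brown | tea | chef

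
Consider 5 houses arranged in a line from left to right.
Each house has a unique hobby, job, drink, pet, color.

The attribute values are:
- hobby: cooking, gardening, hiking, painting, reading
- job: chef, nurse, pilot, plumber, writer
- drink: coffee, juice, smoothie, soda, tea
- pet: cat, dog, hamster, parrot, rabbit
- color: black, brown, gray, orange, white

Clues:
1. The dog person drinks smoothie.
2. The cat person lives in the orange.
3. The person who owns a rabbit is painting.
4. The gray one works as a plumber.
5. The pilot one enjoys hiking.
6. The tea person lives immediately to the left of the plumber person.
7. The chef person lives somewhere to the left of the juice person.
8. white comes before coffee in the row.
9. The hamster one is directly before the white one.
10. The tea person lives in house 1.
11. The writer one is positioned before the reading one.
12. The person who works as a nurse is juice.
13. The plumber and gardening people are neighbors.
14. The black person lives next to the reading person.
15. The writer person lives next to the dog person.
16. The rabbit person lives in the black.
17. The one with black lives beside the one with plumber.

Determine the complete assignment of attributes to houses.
Solution:

House | Hobby | Job | Drink | Pet | Color
-----------------------------------------
  1   | painting | writer | tea | rabbit | black
  2   | reading | plumber | smoothie | dog | gray
  3   | gardening | chef | soda | hamster | brown
  4   | cooking | nurse | juice | parrot | white
  5   | hiking | pilot | coffee | cat | orange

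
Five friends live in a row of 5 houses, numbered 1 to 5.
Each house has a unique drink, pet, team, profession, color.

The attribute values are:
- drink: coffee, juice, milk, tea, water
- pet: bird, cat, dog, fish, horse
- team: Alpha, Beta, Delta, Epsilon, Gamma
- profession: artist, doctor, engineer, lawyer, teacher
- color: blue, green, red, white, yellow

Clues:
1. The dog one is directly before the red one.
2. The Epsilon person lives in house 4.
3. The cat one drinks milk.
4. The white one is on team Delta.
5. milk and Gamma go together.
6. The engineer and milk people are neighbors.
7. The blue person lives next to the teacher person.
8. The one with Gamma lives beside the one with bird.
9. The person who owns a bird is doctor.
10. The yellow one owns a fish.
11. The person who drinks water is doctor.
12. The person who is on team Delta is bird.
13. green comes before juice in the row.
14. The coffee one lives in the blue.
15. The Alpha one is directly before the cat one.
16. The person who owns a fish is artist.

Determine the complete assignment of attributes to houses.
Solution:

House | Drink | Pet | Team | Profession | Color
-----------------------------------------------
  1   | coffee | dog | Alpha | engineer | blue
  2   | milk | cat | Gamma | teacher | red
  3   | water | bird | Delta | doctor | white
  4   | tea | horse | Epsilon | lawyer | green
  5   | juice | fish | Beta | artist | yellow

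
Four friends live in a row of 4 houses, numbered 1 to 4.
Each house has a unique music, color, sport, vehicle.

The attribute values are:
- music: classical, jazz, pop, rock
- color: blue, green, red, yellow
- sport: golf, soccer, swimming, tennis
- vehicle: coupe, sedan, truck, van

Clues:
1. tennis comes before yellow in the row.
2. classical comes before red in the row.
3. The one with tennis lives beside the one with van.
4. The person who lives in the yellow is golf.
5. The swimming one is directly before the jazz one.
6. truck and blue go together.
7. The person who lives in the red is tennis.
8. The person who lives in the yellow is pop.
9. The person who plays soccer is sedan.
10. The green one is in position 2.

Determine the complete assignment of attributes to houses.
Solution:

House | Music | Color | Sport | Vehicle
---------------------------------------
  1   | classical | blue | swimming | truck
  2   | jazz | green | soccer | sedan
  3   | rock | red | tennis | coupe
  4   | pop | yellow | golf | van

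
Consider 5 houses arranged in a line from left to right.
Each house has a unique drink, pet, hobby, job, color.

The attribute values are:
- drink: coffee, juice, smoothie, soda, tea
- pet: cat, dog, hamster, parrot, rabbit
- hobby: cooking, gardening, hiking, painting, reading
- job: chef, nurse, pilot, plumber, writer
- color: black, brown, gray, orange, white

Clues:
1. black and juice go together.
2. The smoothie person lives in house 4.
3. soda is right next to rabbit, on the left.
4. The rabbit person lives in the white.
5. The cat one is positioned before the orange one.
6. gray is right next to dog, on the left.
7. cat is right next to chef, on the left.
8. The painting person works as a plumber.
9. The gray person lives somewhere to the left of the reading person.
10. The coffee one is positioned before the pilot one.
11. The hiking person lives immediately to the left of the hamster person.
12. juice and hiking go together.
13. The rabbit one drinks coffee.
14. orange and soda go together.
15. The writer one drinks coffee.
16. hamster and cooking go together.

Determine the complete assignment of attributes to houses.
Solution:

House | Drink | Pet | Hobby | Job | Color
-----------------------------------------
  1   | juice | cat | hiking | nurse | black
  2   | soda | hamster | cooking | chef | orange
  3   | coffee | rabbit | gardening | writer | white
  4   | smoothie | parrot | painting | plumber | gray
  5   | tea | dog | reading | pilot | brown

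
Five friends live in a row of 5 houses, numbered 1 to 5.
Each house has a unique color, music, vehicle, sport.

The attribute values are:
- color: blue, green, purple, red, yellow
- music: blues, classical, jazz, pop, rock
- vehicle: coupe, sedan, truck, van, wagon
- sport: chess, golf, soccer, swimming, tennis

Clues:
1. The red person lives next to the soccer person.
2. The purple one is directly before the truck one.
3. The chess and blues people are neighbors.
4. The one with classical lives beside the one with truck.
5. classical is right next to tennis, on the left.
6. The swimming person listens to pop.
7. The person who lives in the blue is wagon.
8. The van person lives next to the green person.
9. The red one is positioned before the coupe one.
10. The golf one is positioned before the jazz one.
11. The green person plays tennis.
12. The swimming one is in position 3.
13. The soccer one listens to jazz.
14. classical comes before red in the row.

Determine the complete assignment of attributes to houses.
Solution:

House | Color | Music | Vehicle | Sport
---------------------------------------
  1   | purple | classical | van | chess
  2   | green | blues | truck | tennis
  3   | blue | pop | wagon | swimming
  4   | red | rock | sedan | golf
  5   | yellow | jazz | coupe | soccer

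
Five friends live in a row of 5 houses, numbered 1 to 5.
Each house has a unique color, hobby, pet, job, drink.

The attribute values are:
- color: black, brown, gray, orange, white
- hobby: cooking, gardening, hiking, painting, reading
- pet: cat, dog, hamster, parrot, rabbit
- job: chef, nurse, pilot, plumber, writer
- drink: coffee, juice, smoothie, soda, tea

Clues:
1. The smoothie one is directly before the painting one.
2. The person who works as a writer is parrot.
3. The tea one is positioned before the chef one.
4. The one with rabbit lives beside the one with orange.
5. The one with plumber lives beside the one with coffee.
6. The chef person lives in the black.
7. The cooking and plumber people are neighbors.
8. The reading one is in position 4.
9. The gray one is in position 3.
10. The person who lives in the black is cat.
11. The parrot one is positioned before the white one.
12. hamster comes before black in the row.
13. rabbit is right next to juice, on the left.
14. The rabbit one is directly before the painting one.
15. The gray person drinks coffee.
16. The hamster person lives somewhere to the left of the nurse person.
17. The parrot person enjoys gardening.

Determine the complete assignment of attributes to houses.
Solution:

House | Color | Hobby | Pet | Job | Drink
-----------------------------------------
  1   | brown | cooking | rabbit | pilot | smoothie
  2   | orange | painting | hamster | plumber | juice
  3   | gray | gardening | parrot | writer | coffee
  4   | white | reading | dog | nurse | tea
  5   | black | hiking | cat | chef | soda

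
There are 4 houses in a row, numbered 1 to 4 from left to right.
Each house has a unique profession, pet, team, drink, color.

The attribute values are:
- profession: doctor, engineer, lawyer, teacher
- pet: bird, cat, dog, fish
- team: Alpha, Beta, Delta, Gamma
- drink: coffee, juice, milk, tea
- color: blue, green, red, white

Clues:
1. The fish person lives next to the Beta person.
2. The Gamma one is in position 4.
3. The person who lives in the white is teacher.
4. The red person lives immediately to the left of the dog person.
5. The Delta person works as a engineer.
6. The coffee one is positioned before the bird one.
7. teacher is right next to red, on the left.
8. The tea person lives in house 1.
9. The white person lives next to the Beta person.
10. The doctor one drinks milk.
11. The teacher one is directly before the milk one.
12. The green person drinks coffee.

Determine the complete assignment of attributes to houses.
Solution:

House | Profession | Pet | Team | Drink | Color
-----------------------------------------------
  1   | teacher | fish | Alpha | tea | white
  2   | doctor | cat | Beta | milk | red
  3   | engineer | dog | Delta | coffee | green
  4   | lawyer | bird | Gamma | juice | blue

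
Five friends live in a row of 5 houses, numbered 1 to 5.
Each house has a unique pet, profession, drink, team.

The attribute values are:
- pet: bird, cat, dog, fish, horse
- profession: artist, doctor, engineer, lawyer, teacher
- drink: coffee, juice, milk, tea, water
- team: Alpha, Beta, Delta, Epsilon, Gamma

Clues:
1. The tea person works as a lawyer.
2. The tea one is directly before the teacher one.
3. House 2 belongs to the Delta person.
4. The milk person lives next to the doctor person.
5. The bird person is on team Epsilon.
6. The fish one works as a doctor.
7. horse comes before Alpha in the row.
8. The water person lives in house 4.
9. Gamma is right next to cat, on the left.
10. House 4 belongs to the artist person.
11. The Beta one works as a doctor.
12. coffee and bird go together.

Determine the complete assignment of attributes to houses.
Solution:

House | Pet | Profession | Drink | Team
---------------------------------------
  1   | horse | lawyer | tea | Gamma
  2   | cat | teacher | milk | Delta
  3   | fish | doctor | juice | Beta
  4   | dog | artist | water | Alpha
  5   | bird | engineer | coffee | Epsilon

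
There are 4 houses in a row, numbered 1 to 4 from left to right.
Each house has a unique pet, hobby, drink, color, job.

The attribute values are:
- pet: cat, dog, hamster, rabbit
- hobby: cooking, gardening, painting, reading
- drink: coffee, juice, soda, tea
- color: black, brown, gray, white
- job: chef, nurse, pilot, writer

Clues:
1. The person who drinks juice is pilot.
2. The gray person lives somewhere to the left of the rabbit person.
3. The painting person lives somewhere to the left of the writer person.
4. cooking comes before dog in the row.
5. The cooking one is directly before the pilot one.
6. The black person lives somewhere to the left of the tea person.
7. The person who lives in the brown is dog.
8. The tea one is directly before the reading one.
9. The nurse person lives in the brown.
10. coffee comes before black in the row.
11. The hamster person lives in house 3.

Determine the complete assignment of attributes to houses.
Solution:

House | Pet | Hobby | Drink | Color | Job
-----------------------------------------
  1   | cat | cooking | coffee | gray | chef
  2   | rabbit | painting | juice | black | pilot
  3   | hamster | gardening | tea | white | writer
  4   | dog | reading | soda | brown | nurse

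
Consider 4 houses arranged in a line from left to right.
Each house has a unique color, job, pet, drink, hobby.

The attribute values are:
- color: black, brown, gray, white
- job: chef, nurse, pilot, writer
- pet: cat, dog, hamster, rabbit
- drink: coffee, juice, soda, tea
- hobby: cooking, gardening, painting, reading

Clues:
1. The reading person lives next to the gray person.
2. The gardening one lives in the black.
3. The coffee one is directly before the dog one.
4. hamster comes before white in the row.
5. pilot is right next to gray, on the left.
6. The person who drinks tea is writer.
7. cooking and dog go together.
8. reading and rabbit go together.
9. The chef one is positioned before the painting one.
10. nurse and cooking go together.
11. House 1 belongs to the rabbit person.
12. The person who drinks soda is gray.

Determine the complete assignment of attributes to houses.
Solution:

House | Color | Job | Pet | Drink | Hobby
-----------------------------------------
  1   | brown | pilot | rabbit | coffee | reading
  2   | gray | nurse | dog | soda | cooking
  3   | black | chef | hamster | juice | gardening
  4   | white | writer | cat | tea | painting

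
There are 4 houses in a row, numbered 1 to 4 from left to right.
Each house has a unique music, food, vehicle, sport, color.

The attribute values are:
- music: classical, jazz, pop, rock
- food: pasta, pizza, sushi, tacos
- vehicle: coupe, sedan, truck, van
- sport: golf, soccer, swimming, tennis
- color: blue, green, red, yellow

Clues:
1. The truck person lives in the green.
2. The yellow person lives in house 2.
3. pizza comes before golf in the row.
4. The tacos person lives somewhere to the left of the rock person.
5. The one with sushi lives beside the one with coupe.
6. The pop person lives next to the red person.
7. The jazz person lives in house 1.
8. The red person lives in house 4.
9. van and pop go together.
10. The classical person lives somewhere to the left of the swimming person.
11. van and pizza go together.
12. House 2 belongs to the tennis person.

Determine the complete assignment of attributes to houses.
Solution:

House | Music | Food | Vehicle | Sport | Color
----------------------------------------------
  1   | jazz | sushi | truck | soccer | green
  2   | classical | tacos | coupe | tennis | yellow
  3   | pop | pizza | van | swimming | blue
  4   | rock | pasta | sedan | golf | red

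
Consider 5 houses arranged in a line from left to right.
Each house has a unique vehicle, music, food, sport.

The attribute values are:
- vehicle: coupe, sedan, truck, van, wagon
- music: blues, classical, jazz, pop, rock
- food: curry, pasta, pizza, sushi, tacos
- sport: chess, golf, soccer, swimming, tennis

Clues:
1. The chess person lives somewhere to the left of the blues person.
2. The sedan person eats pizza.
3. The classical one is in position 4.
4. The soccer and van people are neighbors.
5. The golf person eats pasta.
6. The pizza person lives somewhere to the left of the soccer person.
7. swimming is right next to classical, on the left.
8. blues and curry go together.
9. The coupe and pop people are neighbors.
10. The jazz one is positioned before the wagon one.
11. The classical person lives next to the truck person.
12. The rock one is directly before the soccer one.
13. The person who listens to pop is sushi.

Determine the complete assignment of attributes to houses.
Solution:

House | Vehicle | Music | Food | Sport
--------------------------------------
  1   | sedan | rock | pizza | chess
  2   | coupe | jazz | tacos | soccer
  3   | van | pop | sushi | swimming
  4   | wagon | classical | pasta | golf
  5   | truck | blues | curry | tennis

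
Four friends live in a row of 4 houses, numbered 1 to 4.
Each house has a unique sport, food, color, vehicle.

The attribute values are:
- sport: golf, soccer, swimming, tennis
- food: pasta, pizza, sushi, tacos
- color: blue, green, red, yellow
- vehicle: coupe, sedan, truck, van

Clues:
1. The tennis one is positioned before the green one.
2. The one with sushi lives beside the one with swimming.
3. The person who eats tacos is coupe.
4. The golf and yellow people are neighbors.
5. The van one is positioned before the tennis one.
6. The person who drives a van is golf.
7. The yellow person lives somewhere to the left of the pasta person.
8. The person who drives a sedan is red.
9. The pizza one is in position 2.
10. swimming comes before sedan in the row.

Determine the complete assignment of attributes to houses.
Solution:

House | Sport | Food | Color | Vehicle
--------------------------------------
  1   | golf | sushi | blue | van
  2   | swimming | pizza | yellow | truck
  3   | tennis | pasta | red | sedan
  4   | soccer | tacos | green | coupe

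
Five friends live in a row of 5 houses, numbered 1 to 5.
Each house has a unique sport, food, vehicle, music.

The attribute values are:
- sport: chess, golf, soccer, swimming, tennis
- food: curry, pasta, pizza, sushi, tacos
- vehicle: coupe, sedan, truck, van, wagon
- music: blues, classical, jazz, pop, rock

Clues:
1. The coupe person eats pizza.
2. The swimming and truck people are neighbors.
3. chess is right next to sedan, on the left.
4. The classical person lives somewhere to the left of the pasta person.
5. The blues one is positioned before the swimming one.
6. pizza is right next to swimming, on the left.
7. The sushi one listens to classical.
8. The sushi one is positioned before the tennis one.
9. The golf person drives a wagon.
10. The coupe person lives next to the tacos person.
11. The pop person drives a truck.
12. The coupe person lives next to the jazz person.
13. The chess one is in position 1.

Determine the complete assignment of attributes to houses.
Solution:

House | Sport | Food | Vehicle | Music
--------------------------------------
  1   | chess | pizza | coupe | blues
  2   | swimming | tacos | sedan | jazz
  3   | soccer | curry | truck | pop
  4   | golf | sushi | wagon | classical
  5   | tennis | pasta | van | rock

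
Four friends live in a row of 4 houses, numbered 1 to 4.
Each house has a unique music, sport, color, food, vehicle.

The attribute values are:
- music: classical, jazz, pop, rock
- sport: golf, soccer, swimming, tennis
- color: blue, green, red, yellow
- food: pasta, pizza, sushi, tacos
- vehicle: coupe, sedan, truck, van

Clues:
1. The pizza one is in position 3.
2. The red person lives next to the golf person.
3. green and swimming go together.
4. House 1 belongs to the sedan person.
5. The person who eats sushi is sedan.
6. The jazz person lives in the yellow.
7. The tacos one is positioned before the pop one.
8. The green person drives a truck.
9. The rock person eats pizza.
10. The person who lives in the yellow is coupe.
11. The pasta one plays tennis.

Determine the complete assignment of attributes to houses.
Solution:

House | Music | Sport | Color | Food | Vehicle
----------------------------------------------
  1   | classical | soccer | red | sushi | sedan
  2   | jazz | golf | yellow | tacos | coupe
  3   | rock | swimming | green | pizza | truck
  4   | pop | tennis | blue | pasta | van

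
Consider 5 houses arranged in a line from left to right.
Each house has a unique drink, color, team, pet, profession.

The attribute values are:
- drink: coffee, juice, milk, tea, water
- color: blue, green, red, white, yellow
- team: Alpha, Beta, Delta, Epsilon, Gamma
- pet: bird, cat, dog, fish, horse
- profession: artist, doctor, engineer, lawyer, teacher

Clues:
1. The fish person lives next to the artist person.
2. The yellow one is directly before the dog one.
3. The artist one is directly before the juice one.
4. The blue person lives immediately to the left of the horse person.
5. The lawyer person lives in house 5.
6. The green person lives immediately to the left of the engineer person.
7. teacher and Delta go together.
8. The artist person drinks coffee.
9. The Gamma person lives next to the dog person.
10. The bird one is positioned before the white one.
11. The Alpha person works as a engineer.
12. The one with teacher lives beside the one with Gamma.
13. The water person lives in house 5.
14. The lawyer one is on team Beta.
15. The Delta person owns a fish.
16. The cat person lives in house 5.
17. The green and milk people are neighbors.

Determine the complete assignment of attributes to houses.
Solution:

House | Drink | Color | Team | Pet | Profession
-----------------------------------------------
  1   | tea | blue | Delta | fish | teacher
  2   | coffee | yellow | Gamma | horse | artist
  3   | juice | green | Epsilon | dog | doctor
  4   | milk | red | Alpha | bird | engineer
  5   | water | white | Beta | cat | lawyer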